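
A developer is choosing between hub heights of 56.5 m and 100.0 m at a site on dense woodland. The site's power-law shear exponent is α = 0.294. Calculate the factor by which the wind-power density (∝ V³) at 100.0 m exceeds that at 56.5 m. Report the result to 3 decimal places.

Speed ratio: V_B/V_A = (z_B/z_A)^α = (100.0/56.5)^0.294 = (1.7699)^0.294 = 1.18276
Power-density ratio: P_B/P_A = (V_B/V_A)³ = (1.18276)³ = 1.65460

1.655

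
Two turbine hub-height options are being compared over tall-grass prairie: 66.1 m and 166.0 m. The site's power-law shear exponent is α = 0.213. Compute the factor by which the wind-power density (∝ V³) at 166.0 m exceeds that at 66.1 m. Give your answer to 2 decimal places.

Speed ratio: V_B/V_A = (z_B/z_A)^α = (166.0/66.1)^0.213 = (2.5113)^0.213 = 1.21669
Power-density ratio: P_B/P_A = (V_B/V_A)³ = (1.21669)³ = 1.80111

1.80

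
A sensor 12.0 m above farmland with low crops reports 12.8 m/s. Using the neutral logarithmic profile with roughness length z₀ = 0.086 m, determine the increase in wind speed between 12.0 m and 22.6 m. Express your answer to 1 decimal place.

Log law: V₂ = V₁ · ln(z₂/z₀)/ln(z₁/z₀) = 12.8 × 5.5714/4.9383 = 14.4408 m/s
ΔV = 14.4408 − 12.8 = 1.6408 m/s

1.6 m/s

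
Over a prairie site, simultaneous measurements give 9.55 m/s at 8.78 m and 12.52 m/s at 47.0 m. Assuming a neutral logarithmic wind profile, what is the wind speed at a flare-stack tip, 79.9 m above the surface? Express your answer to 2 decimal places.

13.46 m/s

Log law: V ∝ ln(z/z₀). From the pair, with r = V₁/V₂ = 0.76278,
ln z₀ = (ln z₁ − r·ln z₂)/(1 − r) = (2.1725 − 0.76278×3.8501)/0.23722 = -3.2221 → z₀ = 0.03987 m
V₃ = V₁ · ln(z₃/z₀)/ln(z₁/z₀) = 9.55 × 7.6028/5.3945 = 13.4594 m/s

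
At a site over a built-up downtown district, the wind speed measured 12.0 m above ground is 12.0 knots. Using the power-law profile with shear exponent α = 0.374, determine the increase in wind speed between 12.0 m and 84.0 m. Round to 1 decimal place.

Power law: V₂ = V₁ · (z₂/z₁)^α = 12.0 × (7.0000)^0.374 = 24.8455 knots
ΔV = 24.8455 − 12.0 = 12.8455 knots

12.8 knots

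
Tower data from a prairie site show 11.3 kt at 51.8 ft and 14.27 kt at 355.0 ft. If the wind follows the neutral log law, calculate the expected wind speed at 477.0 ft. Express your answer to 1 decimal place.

Log law: V ∝ ln(z/z₀). From the pair, with r = V₁/V₂ = 0.79187,
ln z₀ = (ln z₁ − r·ln z₂)/(1 − r) = (3.9474 − 0.79187×5.8721)/0.20813 = -3.3756 → z₀ = 0.03420 ft
V₃ = V₁ · ln(z₃/z₀)/ln(z₁/z₀) = 11.3 × 9.5432/7.3230 = 14.7258 kt

14.7 kt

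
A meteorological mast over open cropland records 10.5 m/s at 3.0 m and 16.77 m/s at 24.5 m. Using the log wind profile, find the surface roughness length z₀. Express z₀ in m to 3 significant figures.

Log law: V(z) ∝ ln(z/z₀). With r = V₁/V₂ = 10.5/16.77 = 0.62612,
r · ln(z₂/z₀) = ln(z₁/z₀) ⇒ ln z₀ = (ln z₁ − r·ln z₂)/(1 − r)
ln z₀ = (1.09861 − 0.62612×3.19867) / 0.37388 = -2.4182
z₀ = exp(-2.4182) = 0.08908 m

z₀ ≈ 0.0891 m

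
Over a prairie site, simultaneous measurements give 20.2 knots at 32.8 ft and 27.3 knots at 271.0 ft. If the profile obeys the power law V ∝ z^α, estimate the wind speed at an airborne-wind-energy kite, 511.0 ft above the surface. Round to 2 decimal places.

First find α: α = ln(V₂/V₁)/ln(z₂/z₁) = ln(27.3/20.2)/ln(271.0/32.8) = 0.30120/2.11169 = 0.1426
Extrapolate from 271.0 ft to 511.0 ft: V₃ = 27.3 × (511.0/271.0)^0.1426 = 27.3 × 1.0947 = 29.8849 knots

29.88 knots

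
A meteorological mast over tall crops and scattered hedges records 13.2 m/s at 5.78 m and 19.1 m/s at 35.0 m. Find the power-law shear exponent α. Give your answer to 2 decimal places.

α ≈ 0.21

Power law: V₂/V₁ = (z₂/z₁)^α ⇒ α = ln(V₂/V₁) / ln(z₂/z₁)
α = ln(19.1/13.2) / ln(35.0/5.78) = ln(1.4470) / ln(6.0554)
  = 0.36947 / 1.80094 = 0.20515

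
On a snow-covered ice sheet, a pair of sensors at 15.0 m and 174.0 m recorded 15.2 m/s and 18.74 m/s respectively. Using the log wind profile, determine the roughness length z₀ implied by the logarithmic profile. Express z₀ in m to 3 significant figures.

z₀ ≈ 0.000403 m

Log law: V(z) ∝ ln(z/z₀). With r = V₁/V₂ = 15.2/18.74 = 0.81110,
r · ln(z₂/z₀) = ln(z₁/z₀) ⇒ ln z₀ = (ln z₁ − r·ln z₂)/(1 − r)
ln z₀ = (2.70805 − 0.81110×5.15906) / 0.18890 = -7.8160
z₀ = exp(-7.8160) = 0.0004032 m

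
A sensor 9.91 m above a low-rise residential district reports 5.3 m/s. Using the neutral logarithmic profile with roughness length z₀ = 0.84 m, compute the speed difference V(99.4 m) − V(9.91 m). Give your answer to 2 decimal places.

4.95 m/s

Log law: V₂ = V₁ · ln(z₂/z₀)/ln(z₁/z₀) = 5.3 × 4.7735/2.4679 = 10.2515 m/s
ΔV = 10.2515 − 5.3 = 4.9515 m/s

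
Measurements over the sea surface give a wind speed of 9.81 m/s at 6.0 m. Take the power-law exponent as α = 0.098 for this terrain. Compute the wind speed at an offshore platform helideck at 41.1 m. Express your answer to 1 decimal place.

Power-law profile: V₂ = V₁ · (z₂/z₁)^α
V₂ = 9.81 × (41.1/6.0)^0.098 = 9.81 × (6.8500)^0.098
    = 9.81 × 1.2075 = 11.8459 m/s

11.8 m/s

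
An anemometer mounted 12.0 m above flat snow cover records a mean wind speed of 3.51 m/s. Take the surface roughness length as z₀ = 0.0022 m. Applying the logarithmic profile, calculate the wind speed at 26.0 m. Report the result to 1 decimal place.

3.8 m/s

Log law: V(z) ∝ ln(z/z₀), so V₂/V₁ = ln(z₂/z₀) / ln(z₁/z₀).
ln(26.0/0.0022) = 9.3774, ln(12.0/0.0022) = 8.6042
V₂ = 3.51 × 9.3774/8.6042 = 3.51 × 1.0899 = 3.8254 m/s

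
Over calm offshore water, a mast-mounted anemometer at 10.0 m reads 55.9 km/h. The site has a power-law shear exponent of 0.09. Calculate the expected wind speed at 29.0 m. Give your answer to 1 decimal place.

Power-law profile: V₂ = V₁ · (z₂/z₁)^α
V₂ = 55.9 × (29.0/10.0)^0.09 = 55.9 × (2.9000)^0.09
    = 55.9 × 1.1006 = 61.5216 km/h

61.5 km/h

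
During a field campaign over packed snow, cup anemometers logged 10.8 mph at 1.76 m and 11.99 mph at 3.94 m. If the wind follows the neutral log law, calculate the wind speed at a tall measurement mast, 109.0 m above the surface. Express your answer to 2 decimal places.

16.89 mph

Log law: V ∝ ln(z/z₀). From the pair, with r = V₁/V₂ = 0.90075,
ln z₀ = (ln z₁ − r·ln z₂)/(1 − r) = (0.5653 − 0.90075×1.3712)/0.09925 = -6.7484 → z₀ = 0.001173 m
V₃ = V₁ · ln(z₃/z₀)/ln(z₁/z₀) = 10.8 × 11.4398/7.3138 = 16.8928 mph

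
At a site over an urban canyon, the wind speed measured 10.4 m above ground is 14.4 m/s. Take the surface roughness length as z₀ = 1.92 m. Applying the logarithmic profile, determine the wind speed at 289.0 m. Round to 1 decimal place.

Log law: V(z) ∝ ln(z/z₀), so V₂/V₁ = ln(z₂/z₀) / ln(z₁/z₀).
ln(289.0/1.92) = 5.0141, ln(10.4/1.92) = 1.6895
V₂ = 14.4 × 5.0141/1.6895 = 14.4 × 2.9678 = 42.7368 m/s

42.7 m/s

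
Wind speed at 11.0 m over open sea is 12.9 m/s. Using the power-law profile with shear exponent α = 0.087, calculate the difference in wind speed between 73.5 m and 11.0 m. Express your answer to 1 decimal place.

2.3 m/s

Power law: V₂ = V₁ · (z₂/z₁)^α = 12.9 × (6.6818)^0.087 = 15.2179 m/s
ΔV = 15.2179 − 12.9 = 2.3179 m/s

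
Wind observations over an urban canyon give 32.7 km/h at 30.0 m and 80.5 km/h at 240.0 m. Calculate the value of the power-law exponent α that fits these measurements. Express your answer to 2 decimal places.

α ≈ 0.43

Power law: V₂/V₁ = (z₂/z₁)^α ⇒ α = ln(V₂/V₁) / ln(z₂/z₁)
α = ln(80.5/32.7) / ln(240.0/30.0) = ln(2.4618) / ln(8.0000)
  = 0.90088 / 2.07944 = 0.43323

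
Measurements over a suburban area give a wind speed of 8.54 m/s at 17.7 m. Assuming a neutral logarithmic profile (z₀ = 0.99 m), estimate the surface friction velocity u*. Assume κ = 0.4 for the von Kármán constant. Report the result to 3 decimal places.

u* ≈ 1.185 m/s

Log law: V(z) = (u*/κ) · ln(z/z₀) ⇒ u* = κ · V / ln(z/z₀)
u* = 0.4 × 8.54 / ln(17.7/0.99) = 0.4 × 8.54 / 2.8836
   = 3.4160 / 2.8836 = 1.1846 m/s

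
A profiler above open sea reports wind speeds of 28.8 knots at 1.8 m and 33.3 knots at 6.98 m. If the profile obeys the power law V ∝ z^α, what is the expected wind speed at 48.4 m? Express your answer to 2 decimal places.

First find α: α = ln(V₂/V₁)/ln(z₂/z₁) = ln(33.3/28.8)/ln(6.98/1.8) = 0.14518/1.35526 = 0.1071
Extrapolate from 6.98 m to 48.4 m: V₃ = 33.3 × (48.4/6.98)^0.1071 = 33.3 × 1.2305 = 40.9765 knots

40.98 knots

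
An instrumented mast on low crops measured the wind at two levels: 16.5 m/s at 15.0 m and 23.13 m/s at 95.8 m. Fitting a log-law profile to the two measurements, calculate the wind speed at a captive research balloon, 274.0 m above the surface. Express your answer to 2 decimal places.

Log law: V ∝ ln(z/z₀). From the pair, with r = V₁/V₂ = 0.71336,
ln z₀ = (ln z₁ − r·ln z₂)/(1 − r) = (2.7081 − 0.71336×4.5623)/0.28664 = -1.9065 → z₀ = 0.1486 m
V₃ = V₁ · ln(z₃/z₀)/ln(z₁/z₀) = 16.5 × 7.5196/4.6146 = 26.8875 m/s

26.89 m/s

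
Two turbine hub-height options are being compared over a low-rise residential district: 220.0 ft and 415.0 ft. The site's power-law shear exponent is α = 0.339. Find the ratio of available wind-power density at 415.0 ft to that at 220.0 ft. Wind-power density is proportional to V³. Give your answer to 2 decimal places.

Speed ratio: V_B/V_A = (z_B/z_A)^α = (415.0/220.0)^0.339 = (1.8864)^0.339 = 1.24004
Power-density ratio: P_B/P_A = (V_B/V_A)³ = (1.24004)³ = 1.90683

1.91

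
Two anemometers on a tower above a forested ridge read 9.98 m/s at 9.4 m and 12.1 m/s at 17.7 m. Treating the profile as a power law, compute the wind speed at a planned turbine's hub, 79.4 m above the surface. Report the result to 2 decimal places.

19.11 m/s

First find α: α = ln(V₂/V₁)/ln(z₂/z₁) = ln(12.1/9.98)/ln(17.7/9.4) = 0.19262/0.63285 = 0.3044
Extrapolate from 17.7 m to 79.4 m: V₃ = 12.1 × (79.4/17.7)^0.3044 = 12.1 × 1.5791 = 19.1068 m/s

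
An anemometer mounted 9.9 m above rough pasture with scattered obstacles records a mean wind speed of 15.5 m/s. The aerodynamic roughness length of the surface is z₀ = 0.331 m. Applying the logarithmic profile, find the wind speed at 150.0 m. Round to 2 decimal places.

Log law: V(z) ∝ ln(z/z₀), so V₂/V₁ = ln(z₂/z₀) / ln(z₁/z₀).
ln(150.0/0.331) = 6.1163, ln(9.9/0.331) = 3.3982
V₂ = 15.5 × 6.1163/3.3982 = 15.5 × 1.7999 = 27.8980 m/s

27.90 m/s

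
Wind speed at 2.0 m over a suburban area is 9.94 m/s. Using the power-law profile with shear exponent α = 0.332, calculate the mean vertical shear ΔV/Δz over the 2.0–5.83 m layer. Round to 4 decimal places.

1.1068 m/s/m

Power law: V₂ = V₁ · (z₂/z₁)^α = 9.94 × (2.9150)^0.332 = 14.1790 m/s
ΔV/Δz = (14.1790 − 9.94)/(5.83 − 2.0) = 4.2390/3.8300 = 1.10680 m/s/m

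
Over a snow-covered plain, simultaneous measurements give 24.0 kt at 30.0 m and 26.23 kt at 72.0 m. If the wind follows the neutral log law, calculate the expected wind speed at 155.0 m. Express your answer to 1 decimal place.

28.2 kt

Log law: V ∝ ln(z/z₀). From the pair, with r = V₁/V₂ = 0.91498,
ln z₀ = (ln z₁ − r·ln z₂)/(1 − r) = (3.4012 − 0.91498×4.2767)/0.08502 = -6.0209 → z₀ = 0.002428 m
V₃ = V₁ · ln(z₃/z₀)/ln(z₁/z₀) = 24.0 × 11.0643/9.4221 = 28.1831 kt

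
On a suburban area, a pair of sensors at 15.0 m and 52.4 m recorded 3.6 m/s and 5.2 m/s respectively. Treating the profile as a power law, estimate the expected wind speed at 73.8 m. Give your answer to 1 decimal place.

First find α: α = ln(V₂/V₁)/ln(z₂/z₁) = ln(5.2/3.6)/ln(52.4/15.0) = 0.36772/1.25086 = 0.2940
Extrapolate from 52.4 m to 73.8 m: V₃ = 5.2 × (73.8/52.4)^0.2940 = 5.2 × 1.1059 = 5.7508 m/s

5.8 m/s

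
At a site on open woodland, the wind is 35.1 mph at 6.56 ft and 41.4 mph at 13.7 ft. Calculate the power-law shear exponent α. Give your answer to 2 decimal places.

Power law: V₂/V₁ = (z₂/z₁)^α ⇒ α = ln(V₂/V₁) / ln(z₂/z₁)
α = ln(41.4/35.1) / ln(13.7/6.56) = ln(1.1795) / ln(2.0884)
  = 0.16508 / 0.73641 = 0.22417

α ≈ 0.22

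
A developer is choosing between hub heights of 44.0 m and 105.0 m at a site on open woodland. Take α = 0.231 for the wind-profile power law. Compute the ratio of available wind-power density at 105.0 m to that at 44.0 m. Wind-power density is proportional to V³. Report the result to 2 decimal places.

1.83

Speed ratio: V_B/V_A = (z_B/z_A)^α = (105.0/44.0)^0.231 = (2.3864)^0.231 = 1.22252
Power-density ratio: P_B/P_A = (V_B/V_A)³ = (1.22252)³ = 1.82714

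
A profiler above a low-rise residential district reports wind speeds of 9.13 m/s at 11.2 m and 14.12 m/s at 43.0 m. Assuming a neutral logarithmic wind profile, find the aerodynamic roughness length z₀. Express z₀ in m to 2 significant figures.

z₀ ≈ 0.96 m

Log law: V(z) ∝ ln(z/z₀). With r = V₁/V₂ = 9.13/14.12 = 0.64660,
r · ln(z₂/z₀) = ln(z₁/z₀) ⇒ ln z₀ = (ln z₁ − r·ln z₂)/(1 − r)
ln z₀ = (2.41591 − 0.64660×3.76120) / 0.35340 = -0.0455
z₀ = exp(-0.0455) = 0.9555 m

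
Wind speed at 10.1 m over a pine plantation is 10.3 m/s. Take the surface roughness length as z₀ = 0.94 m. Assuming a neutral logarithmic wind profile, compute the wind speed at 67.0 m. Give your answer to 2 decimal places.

18.51 m/s

Log law: V(z) ∝ ln(z/z₀), so V₂/V₁ = ln(z₂/z₀) / ln(z₁/z₀).
ln(67.0/0.94) = 4.2666, ln(10.1/0.94) = 2.3744
V₂ = 10.3 × 4.2666/2.3744 = 10.3 × 1.7969 = 18.5080 m/s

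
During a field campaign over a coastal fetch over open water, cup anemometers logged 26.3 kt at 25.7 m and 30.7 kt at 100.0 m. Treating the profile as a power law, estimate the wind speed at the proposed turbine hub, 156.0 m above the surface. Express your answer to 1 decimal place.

First find α: α = ln(V₂/V₁)/ln(z₂/z₁) = ln(30.7/26.3)/ln(100.0/25.7) = 0.15469/1.35868 = 0.1139
Extrapolate from 100.0 m to 156.0 m: V₃ = 30.7 × (156.0/100.0)^0.1139 = 30.7 × 1.0519 = 32.2944 kt

32.3 kt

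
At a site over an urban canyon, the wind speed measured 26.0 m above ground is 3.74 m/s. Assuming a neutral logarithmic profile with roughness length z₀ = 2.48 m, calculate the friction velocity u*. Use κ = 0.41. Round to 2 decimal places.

Log law: V(z) = (u*/κ) · ln(z/z₀) ⇒ u* = κ · V / ln(z/z₀)
u* = 0.41 × 3.74 / ln(26.0/2.48) = 0.41 × 3.74 / 2.3498
   = 1.5334 / 2.3498 = 0.6526 m/s

u* ≈ 0.65 m/s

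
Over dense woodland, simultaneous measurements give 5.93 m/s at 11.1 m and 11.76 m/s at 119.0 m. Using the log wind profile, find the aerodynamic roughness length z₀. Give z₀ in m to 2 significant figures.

Log law: V(z) ∝ ln(z/z₀). With r = V₁/V₂ = 5.93/11.76 = 0.50425,
r · ln(z₂/z₀) = ln(z₁/z₀) ⇒ ln z₀ = (ln z₁ − r·ln z₂)/(1 − r)
ln z₀ = (2.40695 − 0.50425×4.77912) / 0.49575 = -0.0059
z₀ = exp(-0.0059) = 0.9941 m

z₀ ≈ 0.99 m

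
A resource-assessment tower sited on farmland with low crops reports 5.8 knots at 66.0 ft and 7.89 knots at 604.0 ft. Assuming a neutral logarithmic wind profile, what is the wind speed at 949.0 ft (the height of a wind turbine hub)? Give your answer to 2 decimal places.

Log law: V ∝ ln(z/z₀). From the pair, with r = V₁/V₂ = 0.73511,
ln z₀ = (ln z₁ − r·ln z₂)/(1 − r) = (4.1897 − 0.73511×6.4036)/0.26489 = -1.9542 → z₀ = 0.1417 ft
V₃ = V₁ · ln(z₃/z₀)/ln(z₁/z₀) = 5.8 × 8.8096/6.1439 = 8.3165 knots

8.32 knots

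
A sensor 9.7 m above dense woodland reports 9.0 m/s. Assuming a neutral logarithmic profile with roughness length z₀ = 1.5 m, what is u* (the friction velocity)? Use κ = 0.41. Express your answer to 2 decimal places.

u* ≈ 1.98 m/s

Log law: V(z) = (u*/κ) · ln(z/z₀) ⇒ u* = κ · V / ln(z/z₀)
u* = 0.41 × 9.0 / ln(9.7/1.5) = 0.41 × 9.0 / 1.8667
   = 3.6900 / 1.8667 = 1.9768 m/s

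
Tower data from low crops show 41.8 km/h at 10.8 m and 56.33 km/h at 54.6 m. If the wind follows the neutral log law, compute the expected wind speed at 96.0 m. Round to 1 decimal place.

Log law: V ∝ ln(z/z₀). From the pair, with r = V₁/V₂ = 0.74206,
ln z₀ = (ln z₁ − r·ln z₂)/(1 − r) = (2.3795 − 0.74206×4.0000)/0.25794 = -2.2823 → z₀ = 0.1021 m
V₃ = V₁ · ln(z₃/z₀)/ln(z₁/z₀) = 41.8 × 6.8466/4.6618 = 61.3899 km/h

61.4 km/h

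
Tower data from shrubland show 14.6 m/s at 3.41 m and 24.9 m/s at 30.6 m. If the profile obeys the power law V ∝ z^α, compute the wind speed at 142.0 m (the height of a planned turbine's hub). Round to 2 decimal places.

First find α: α = ln(V₂/V₁)/ln(z₂/z₁) = ln(24.9/14.6)/ln(30.6/3.41) = 0.53385/2.19429 = 0.2433
Extrapolate from 30.6 m to 142.0 m: V₃ = 24.9 × (142.0/30.6)^0.2433 = 24.9 × 1.4527 = 36.1716 m/s

36.17 m/s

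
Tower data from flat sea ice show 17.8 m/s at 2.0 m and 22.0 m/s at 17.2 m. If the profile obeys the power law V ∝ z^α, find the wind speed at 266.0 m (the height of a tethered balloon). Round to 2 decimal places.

28.81 m/s

First find α: α = ln(V₂/V₁)/ln(z₂/z₁) = ln(22.0/17.8)/ln(17.2/2.0) = 0.21184/2.15176 = 0.0985
Extrapolate from 17.2 m to 266.0 m: V₃ = 22.0 × (266.0/17.2)^0.0985 = 22.0 × 1.3095 = 28.8082 m/s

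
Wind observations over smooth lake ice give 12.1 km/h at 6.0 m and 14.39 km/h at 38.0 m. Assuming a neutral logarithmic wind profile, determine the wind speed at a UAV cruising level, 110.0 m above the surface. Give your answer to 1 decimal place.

15.7 km/h

Log law: V ∝ ln(z/z₀). From the pair, with r = V₁/V₂ = 0.84086,
ln z₀ = (ln z₁ − r·ln z₂)/(1 − r) = (1.7918 − 0.84086×3.6376)/0.15914 = -7.9613 → z₀ = 0.0003487 m
V₃ = V₁ · ln(z₃/z₀)/ln(z₁/z₀) = 12.1 × 12.6618/9.7531 = 15.7087 km/h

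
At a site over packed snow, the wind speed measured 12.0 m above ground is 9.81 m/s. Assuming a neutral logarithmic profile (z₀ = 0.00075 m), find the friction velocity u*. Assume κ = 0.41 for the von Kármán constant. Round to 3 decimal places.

u* ≈ 0.415 m/s

Log law: V(z) = (u*/κ) · ln(z/z₀) ⇒ u* = κ · V / ln(z/z₀)
u* = 0.41 × 9.81 / ln(12.0/0.00075) = 0.41 × 9.81 / 9.6803
   = 4.0221 / 9.6803 = 0.4155 m/s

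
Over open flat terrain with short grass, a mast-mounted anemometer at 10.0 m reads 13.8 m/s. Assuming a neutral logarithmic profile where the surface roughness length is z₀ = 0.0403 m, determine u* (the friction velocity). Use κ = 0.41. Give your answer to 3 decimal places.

u* ≈ 1.026 m/s

Log law: V(z) = (u*/κ) · ln(z/z₀) ⇒ u* = κ · V / ln(z/z₀)
u* = 0.41 × 13.8 / ln(10.0/0.0403) = 0.41 × 13.8 / 5.5140
   = 5.6580 / 5.5140 = 1.0261 m/s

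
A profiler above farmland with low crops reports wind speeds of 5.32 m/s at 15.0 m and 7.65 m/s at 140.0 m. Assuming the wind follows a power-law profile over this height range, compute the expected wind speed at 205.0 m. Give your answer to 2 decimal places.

First find α: α = ln(V₂/V₁)/ln(z₂/z₁) = ln(7.65/5.32)/ln(140.0/15.0) = 0.36323/2.23359 = 0.1626
Extrapolate from 140.0 m to 205.0 m: V₃ = 7.65 × (205.0/140.0)^0.1626 = 7.65 × 1.0640 = 8.1395 m/s

8.14 m/s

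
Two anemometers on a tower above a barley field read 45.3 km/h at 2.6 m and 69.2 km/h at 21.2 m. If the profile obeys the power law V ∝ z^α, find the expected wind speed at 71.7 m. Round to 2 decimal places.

First find α: α = ln(V₂/V₁)/ln(z₂/z₁) = ln(69.2/45.3)/ln(21.2/2.6) = 0.42369/2.09849 = 0.2019
Extrapolate from 21.2 m to 71.7 m: V₃ = 69.2 × (71.7/21.2)^0.2019 = 69.2 × 1.2789 = 88.5015 km/h

88.50 km/h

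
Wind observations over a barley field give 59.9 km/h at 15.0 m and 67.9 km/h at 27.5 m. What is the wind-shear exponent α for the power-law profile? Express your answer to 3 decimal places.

α ≈ 0.207

Power law: V₂/V₁ = (z₂/z₁)^α ⇒ α = ln(V₂/V₁) / ln(z₂/z₁)
α = ln(67.9/59.9) / ln(27.5/15.0) = ln(1.1336) / ln(1.8333)
  = 0.12536 / 0.60614 = 0.20682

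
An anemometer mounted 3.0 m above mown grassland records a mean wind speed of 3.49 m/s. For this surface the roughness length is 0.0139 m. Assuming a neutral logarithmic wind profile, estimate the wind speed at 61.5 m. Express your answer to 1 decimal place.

5.5 m/s

Log law: V(z) ∝ ln(z/z₀), so V₂/V₁ = ln(z₂/z₀) / ln(z₁/z₀).
ln(61.5/0.0139) = 8.3949, ln(3.0/0.0139) = 5.3745
V₂ = 3.49 × 8.3949/5.3745 = 3.49 × 1.5620 = 5.4514 m/s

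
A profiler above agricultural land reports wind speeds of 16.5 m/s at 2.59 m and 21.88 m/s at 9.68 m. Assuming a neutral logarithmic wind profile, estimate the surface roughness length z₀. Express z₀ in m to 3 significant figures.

Log law: V(z) ∝ ln(z/z₀). With r = V₁/V₂ = 16.5/21.88 = 0.75411,
r · ln(z₂/z₀) = ln(z₁/z₀) ⇒ ln z₀ = (ln z₁ − r·ln z₂)/(1 − r)
ln z₀ = (0.95166 − 0.75411×2.27006) / 0.24589 = -3.0918
z₀ = exp(-3.0918) = 0.04542 m

z₀ ≈ 0.0454 m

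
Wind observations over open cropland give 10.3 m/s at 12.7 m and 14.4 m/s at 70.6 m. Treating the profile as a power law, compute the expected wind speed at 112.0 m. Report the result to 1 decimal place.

First find α: α = ln(V₂/V₁)/ln(z₂/z₁) = ln(14.4/10.3)/ln(70.6/12.7) = 0.33508/1.71543 = 0.1953
Extrapolate from 70.6 m to 112.0 m: V₃ = 14.4 × (112.0/70.6)^0.1953 = 14.4 × 1.0943 = 15.7583 m/s

15.8 m/s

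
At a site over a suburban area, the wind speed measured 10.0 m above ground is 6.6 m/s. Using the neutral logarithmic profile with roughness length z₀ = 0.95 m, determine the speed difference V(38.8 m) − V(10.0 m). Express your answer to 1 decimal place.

Log law: V₂ = V₁ · ln(z₂/z₀)/ln(z₁/z₀) = 6.6 × 3.7097/2.3539 = 10.4016 m/s
ΔV = 10.4016 − 6.6 = 3.8016 m/s

3.8 m/s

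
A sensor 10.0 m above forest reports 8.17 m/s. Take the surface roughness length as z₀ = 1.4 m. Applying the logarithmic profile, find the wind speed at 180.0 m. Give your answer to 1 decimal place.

20.2 m/s

Log law: V(z) ∝ ln(z/z₀), so V₂/V₁ = ln(z₂/z₀) / ln(z₁/z₀).
ln(180.0/1.4) = 4.8565, ln(10.0/1.4) = 1.9661
V₂ = 8.17 × 4.8565/1.9661 = 8.17 × 2.4701 = 20.1807 m/s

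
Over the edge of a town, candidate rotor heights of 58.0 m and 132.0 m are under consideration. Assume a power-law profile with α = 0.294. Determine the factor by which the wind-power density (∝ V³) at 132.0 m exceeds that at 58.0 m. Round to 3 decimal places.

Speed ratio: V_B/V_A = (z_B/z_A)^α = (132.0/58.0)^0.294 = (2.2759)^0.294 = 1.27351
Power-density ratio: P_B/P_A = (V_B/V_A)³ = (1.27351)³ = 2.06539

2.065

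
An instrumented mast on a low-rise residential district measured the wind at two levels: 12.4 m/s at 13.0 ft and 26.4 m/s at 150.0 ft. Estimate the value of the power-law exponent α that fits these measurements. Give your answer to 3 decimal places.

Power law: V₂/V₁ = (z₂/z₁)^α ⇒ α = ln(V₂/V₁) / ln(z₂/z₁)
α = ln(26.4/12.4) / ln(150.0/13.0) = ln(2.1290) / ln(11.5385)
  = 0.75567 / 2.44569 = 0.30898

α ≈ 0.309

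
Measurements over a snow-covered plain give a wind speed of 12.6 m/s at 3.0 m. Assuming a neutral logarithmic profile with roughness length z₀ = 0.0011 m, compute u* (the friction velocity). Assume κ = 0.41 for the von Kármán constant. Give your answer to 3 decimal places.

u* ≈ 0.653 m/s

Log law: V(z) = (u*/κ) · ln(z/z₀) ⇒ u* = κ · V / ln(z/z₀)
u* = 0.41 × 12.6 / ln(3.0/0.0011) = 0.41 × 12.6 / 7.9111
   = 5.1660 / 7.9111 = 0.6530 m/s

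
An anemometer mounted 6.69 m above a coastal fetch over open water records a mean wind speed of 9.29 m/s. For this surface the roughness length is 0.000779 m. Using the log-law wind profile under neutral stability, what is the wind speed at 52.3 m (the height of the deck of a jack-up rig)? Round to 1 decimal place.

Log law: V(z) ∝ ln(z/z₀), so V₂/V₁ = ln(z₂/z₀) / ln(z₁/z₀).
ln(52.3/0.000779) = 11.1145, ln(6.69/0.000779) = 9.0581
V₂ = 9.29 × 11.1145/9.0581 = 9.29 × 1.2270 = 11.3990 m/s

11.4 m/s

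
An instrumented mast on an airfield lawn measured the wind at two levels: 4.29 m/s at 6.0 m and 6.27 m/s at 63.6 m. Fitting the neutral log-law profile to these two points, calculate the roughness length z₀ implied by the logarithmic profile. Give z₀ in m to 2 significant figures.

Log law: V(z) ∝ ln(z/z₀). With r = V₁/V₂ = 4.29/6.27 = 0.68421,
r · ln(z₂/z₀) = ln(z₁/z₀) ⇒ ln z₀ = (ln z₁ − r·ln z₂)/(1 − r)
ln z₀ = (1.79176 − 0.68421×4.15261) / 0.31579 = -3.3234
z₀ = exp(-3.3234) = 0.03603 m

z₀ ≈ 0.036 m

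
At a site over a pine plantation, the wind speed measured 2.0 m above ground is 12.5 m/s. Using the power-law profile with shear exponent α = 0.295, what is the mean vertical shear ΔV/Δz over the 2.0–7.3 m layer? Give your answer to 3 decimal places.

Power law: V₂ = V₁ · (z₂/z₁)^α = 12.5 × (3.6500)^0.295 = 18.3141 m/s
ΔV/Δz = (18.3141 − 12.5)/(7.3 − 2.0) = 5.8141/5.3000 = 1.09701 m/s/m

1.097 m/s/m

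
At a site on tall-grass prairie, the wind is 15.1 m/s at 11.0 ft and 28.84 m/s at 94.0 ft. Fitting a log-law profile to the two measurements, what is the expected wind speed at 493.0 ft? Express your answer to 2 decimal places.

Log law: V ∝ ln(z/z₀). From the pair, with r = V₁/V₂ = 0.52358,
ln z₀ = (ln z₁ − r·ln z₂)/(1 − r) = (2.3979 − 0.52358×4.5433)/0.47642 = 0.0401 → z₀ = 1.041 ft
V₃ = V₁ · ln(z₃/z₀)/ln(z₁/z₀) = 15.1 × 6.1604/2.3578 = 39.4535 m/s

39.45 m/s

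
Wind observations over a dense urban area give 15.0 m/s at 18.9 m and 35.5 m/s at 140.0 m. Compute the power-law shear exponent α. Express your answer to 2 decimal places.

α ≈ 0.43

Power law: V₂/V₁ = (z₂/z₁)^α ⇒ α = ln(V₂/V₁) / ln(z₂/z₁)
α = ln(35.5/15.0) / ln(140.0/18.9) = ln(2.3667) / ln(7.4074)
  = 0.86148 / 2.00248 = 0.43021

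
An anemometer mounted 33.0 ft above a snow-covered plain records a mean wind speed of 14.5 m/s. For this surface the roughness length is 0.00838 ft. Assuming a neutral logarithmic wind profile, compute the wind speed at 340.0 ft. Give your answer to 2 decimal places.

18.59 m/s

Log law: V(z) ∝ ln(z/z₀), so V₂/V₁ = ln(z₂/z₀) / ln(z₁/z₀).
ln(340.0/0.00838) = 10.6109, ln(33.0/0.00838) = 8.2784
V₂ = 14.5 × 10.6109/8.2784 = 14.5 × 1.2817 = 18.5854 m/s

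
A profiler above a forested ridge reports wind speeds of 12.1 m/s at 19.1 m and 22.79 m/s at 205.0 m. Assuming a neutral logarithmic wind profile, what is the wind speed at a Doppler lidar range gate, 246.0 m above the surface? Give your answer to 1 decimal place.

Log law: V ∝ ln(z/z₀). From the pair, with r = V₁/V₂ = 0.53093,
ln z₀ = (ln z₁ − r·ln z₂)/(1 − r) = (2.9497 − 0.53093×5.3230)/0.46907 = 0.2633 → z₀ = 1.301 m
V₃ = V₁ · ln(z₃/z₀)/ln(z₁/z₀) = 12.1 × 5.2420/2.6864 = 23.6112 m/s

23.6 m/s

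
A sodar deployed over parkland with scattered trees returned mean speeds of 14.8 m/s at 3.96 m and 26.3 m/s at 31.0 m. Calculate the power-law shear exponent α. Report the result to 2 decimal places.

Power law: V₂/V₁ = (z₂/z₁)^α ⇒ α = ln(V₂/V₁) / ln(z₂/z₁)
α = ln(26.3/14.8) / ln(31.0/3.96) = ln(1.7770) / ln(7.8283)
  = 0.57494 / 2.05774 = 0.27940

α ≈ 0.28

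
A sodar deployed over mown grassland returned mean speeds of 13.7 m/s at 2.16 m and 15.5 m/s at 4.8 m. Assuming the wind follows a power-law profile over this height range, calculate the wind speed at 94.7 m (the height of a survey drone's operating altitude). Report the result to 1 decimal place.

24.6 m/s

First find α: α = ln(V₂/V₁)/ln(z₂/z₁) = ln(15.5/13.7)/ln(4.8/2.16) = 0.12344/0.79851 = 0.1546
Extrapolate from 4.8 m to 94.7 m: V₃ = 15.5 × (94.7/4.8)^0.1546 = 15.5 × 1.5857 = 24.5780 m/s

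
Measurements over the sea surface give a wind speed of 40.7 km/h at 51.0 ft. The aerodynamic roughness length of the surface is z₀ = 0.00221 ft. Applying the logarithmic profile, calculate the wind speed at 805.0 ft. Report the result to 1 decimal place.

51.9 km/h

Log law: V(z) ∝ ln(z/z₀), so V₂/V₁ = ln(z₂/z₀) / ln(z₁/z₀).
ln(805.0/0.00221) = 12.8056, ln(51.0/0.00221) = 10.0466
V₂ = 40.7 × 12.8056/10.0466 = 40.7 × 1.2746 = 51.8771 km/h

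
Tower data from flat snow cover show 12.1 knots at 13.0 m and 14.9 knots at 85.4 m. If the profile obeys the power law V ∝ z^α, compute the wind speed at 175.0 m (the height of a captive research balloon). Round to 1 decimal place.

16.1 knots

First find α: α = ln(V₂/V₁)/ln(z₂/z₁) = ln(14.9/12.1)/ln(85.4/13.0) = 0.20816/1.88240 = 0.1106
Extrapolate from 85.4 m to 175.0 m: V₃ = 14.9 × (175.0/85.4)^0.1106 = 14.9 × 1.0826 = 16.1302 knots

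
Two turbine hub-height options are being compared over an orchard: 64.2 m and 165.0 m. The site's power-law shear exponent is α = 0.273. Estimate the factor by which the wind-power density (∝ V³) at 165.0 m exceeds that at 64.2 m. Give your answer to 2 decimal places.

Speed ratio: V_B/V_A = (z_B/z_A)^α = (165.0/64.2)^0.273 = (2.5701)^0.273 = 1.29395
Power-density ratio: P_B/P_A = (V_B/V_A)³ = (1.29395)³ = 2.16645

2.17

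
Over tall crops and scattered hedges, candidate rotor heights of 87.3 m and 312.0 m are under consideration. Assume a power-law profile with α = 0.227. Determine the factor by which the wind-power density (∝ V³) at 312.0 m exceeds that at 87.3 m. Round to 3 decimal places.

2.381

Speed ratio: V_B/V_A = (z_B/z_A)^α = (312.0/87.3)^0.227 = (3.5739)^0.227 = 1.33525
Power-density ratio: P_B/P_A = (V_B/V_A)³ = (1.33525)³ = 2.38061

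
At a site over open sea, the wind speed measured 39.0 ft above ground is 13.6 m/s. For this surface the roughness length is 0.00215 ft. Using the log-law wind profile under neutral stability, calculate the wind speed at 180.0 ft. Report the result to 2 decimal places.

15.72 m/s

Log law: V(z) ∝ ln(z/z₀), so V₂/V₁ = ln(z₂/z₀) / ln(z₁/z₀).
ln(180.0/0.00215) = 11.3352, ln(39.0/0.00215) = 9.8058
V₂ = 13.6 × 11.3352/9.8058 = 13.6 × 1.1560 = 15.7212 m/s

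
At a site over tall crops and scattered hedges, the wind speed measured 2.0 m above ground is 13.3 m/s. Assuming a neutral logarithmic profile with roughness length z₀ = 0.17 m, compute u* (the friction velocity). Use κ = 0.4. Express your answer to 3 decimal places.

Log law: V(z) = (u*/κ) · ln(z/z₀) ⇒ u* = κ · V / ln(z/z₀)
u* = 0.4 × 13.3 / ln(2.0/0.17) = 0.4 × 13.3 / 2.4651
   = 5.3200 / 2.4651 = 2.1581 m/s

u* ≈ 2.158 m/s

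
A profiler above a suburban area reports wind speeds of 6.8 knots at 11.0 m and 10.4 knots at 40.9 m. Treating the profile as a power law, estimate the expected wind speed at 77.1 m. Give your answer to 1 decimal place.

12.8 knots

First find α: α = ln(V₂/V₁)/ln(z₂/z₁) = ln(10.4/6.8)/ln(40.9/11.0) = 0.42488/1.31323 = 0.3235
Extrapolate from 40.9 m to 77.1 m: V₃ = 10.4 × (77.1/40.9)^0.3235 = 10.4 × 1.2277 = 12.7677 knots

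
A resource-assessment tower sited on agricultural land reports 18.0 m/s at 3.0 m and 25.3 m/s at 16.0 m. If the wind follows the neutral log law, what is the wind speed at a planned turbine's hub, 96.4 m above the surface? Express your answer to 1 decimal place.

Log law: V ∝ ln(z/z₀). From the pair, with r = V₁/V₂ = 0.71146,
ln z₀ = (ln z₁ − r·ln z₂)/(1 − r) = (1.0986 − 0.71146×2.7726)/0.28854 = -3.0290 → z₀ = 0.04836 m
V₃ = V₁ · ln(z₃/z₀)/ln(z₁/z₀) = 18.0 × 7.5975/4.1276 = 33.1318 m/s

33.1 m/s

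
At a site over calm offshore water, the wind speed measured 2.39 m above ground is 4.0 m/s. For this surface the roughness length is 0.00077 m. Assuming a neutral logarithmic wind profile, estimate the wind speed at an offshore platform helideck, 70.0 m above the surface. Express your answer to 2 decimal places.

Log law: V(z) ∝ ln(z/z₀), so V₂/V₁ = ln(z₂/z₀) / ln(z₁/z₀).
ln(70.0/0.00077) = 11.4176, ln(2.39/0.00077) = 8.0404
V₂ = 4.0 × 11.4176/8.0404 = 4.0 × 1.4200 = 5.6801 m/s

5.68 m/s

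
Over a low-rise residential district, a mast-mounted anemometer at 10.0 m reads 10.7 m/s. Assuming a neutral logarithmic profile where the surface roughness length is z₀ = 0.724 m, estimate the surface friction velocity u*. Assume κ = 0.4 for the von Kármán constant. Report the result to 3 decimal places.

u* ≈ 1.630 m/s

Log law: V(z) = (u*/κ) · ln(z/z₀) ⇒ u* = κ · V / ln(z/z₀)
u* = 0.4 × 10.7 / ln(10.0/0.724) = 0.4 × 10.7 / 2.6255
   = 4.2800 / 2.6255 = 1.6301 m/s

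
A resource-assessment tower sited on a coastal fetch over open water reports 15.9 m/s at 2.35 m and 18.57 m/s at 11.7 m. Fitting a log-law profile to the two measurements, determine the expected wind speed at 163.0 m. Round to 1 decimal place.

Log law: V ∝ ln(z/z₀). From the pair, with r = V₁/V₂ = 0.85622,
ln z₀ = (ln z₁ − r·ln z₂)/(1 − r) = (0.8544 − 0.85622×2.4596)/0.14378 = -8.7045 → z₀ = 0.0001658 m
V₃ = V₁ · ln(z₃/z₀)/ln(z₁/z₀) = 15.9 × 13.7982/9.5589 = 22.9516 m/s

23.0 m/s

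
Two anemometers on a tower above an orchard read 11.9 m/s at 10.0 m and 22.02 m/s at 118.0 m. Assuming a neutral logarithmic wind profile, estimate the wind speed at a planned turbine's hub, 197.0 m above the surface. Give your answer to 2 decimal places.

24.12 m/s

Log law: V ∝ ln(z/z₀). From the pair, with r = V₁/V₂ = 0.54042,
ln z₀ = (ln z₁ − r·ln z₂)/(1 − r) = (2.3026 − 0.54042×4.7707)/0.45958 = -0.5996 → z₀ = 0.5490 m
V₃ = V₁ · ln(z₃/z₀)/ln(z₁/z₀) = 11.9 × 5.8828/2.9022 = 24.1215 m/s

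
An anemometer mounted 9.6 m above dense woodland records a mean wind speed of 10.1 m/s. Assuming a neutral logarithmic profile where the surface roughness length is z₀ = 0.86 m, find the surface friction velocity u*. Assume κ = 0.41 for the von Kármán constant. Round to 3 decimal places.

Log law: V(z) = (u*/κ) · ln(z/z₀) ⇒ u* = κ · V / ln(z/z₀)
u* = 0.41 × 10.1 / ln(9.6/0.86) = 0.41 × 10.1 / 2.4126
   = 4.1410 / 2.4126 = 1.7164 m/s

u* ≈ 1.716 m/s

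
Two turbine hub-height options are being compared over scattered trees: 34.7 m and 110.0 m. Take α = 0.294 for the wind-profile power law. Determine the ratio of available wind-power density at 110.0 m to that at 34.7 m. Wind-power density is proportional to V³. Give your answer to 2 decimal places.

Speed ratio: V_B/V_A = (z_B/z_A)^α = (110.0/34.7)^0.294 = (3.1700)^0.294 = 1.40382
Power-density ratio: P_B/P_A = (V_B/V_A)³ = (1.40382)³ = 2.76655

2.77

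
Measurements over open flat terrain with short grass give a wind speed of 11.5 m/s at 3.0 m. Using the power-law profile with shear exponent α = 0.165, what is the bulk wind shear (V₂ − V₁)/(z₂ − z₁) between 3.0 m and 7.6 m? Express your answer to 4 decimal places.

0.4144 m/s/m

Power law: V₂ = V₁ · (z₂/z₁)^α = 11.5 × (2.5333)^0.165 = 13.4062 m/s
ΔV/Δz = (13.4062 − 11.5)/(7.6 − 3.0) = 1.9062/4.6000 = 0.41440 m/s/m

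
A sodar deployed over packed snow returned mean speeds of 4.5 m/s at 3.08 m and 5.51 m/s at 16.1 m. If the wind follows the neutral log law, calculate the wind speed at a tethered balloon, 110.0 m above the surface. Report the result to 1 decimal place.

6.7 m/s

Log law: V ∝ ln(z/z₀). From the pair, with r = V₁/V₂ = 0.81670,
ln z₀ = (ln z₁ − r·ln z₂)/(1 − r) = (1.1249 − 0.81670×2.7788)/0.18330 = -6.2439 → z₀ = 0.001942 m
V₃ = V₁ · ln(z₃/z₀)/ln(z₁/z₀) = 4.5 × 10.9444/7.3688 = 6.6835 m/s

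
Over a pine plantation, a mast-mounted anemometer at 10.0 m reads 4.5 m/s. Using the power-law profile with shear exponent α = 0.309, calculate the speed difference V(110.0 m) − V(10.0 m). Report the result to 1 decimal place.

4.9 m/s

Power law: V₂ = V₁ · (z₂/z₁)^α = 4.5 × (11.0000)^0.309 = 9.4407 m/s
ΔV = 9.4407 − 4.5 = 4.9407 m/s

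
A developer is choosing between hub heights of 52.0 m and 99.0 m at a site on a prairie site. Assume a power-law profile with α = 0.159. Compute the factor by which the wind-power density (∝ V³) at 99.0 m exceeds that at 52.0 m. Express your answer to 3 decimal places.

1.360

Speed ratio: V_B/V_A = (z_B/z_A)^α = (99.0/52.0)^0.159 = (1.9038)^0.159 = 1.10780
Power-density ratio: P_B/P_A = (V_B/V_A)³ = (1.10780)³ = 1.35952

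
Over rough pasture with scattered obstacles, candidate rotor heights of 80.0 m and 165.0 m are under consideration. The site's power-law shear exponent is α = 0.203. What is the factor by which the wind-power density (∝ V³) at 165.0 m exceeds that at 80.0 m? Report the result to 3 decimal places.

1.554

Speed ratio: V_B/V_A = (z_B/z_A)^α = (165.0/80.0)^0.203 = (2.0625)^0.203 = 1.15830
Power-density ratio: P_B/P_A = (V_B/V_A)³ = (1.15830)³ = 1.55405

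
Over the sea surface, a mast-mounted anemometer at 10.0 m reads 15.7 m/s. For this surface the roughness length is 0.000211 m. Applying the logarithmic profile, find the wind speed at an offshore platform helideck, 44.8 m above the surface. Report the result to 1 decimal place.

Log law: V(z) ∝ ln(z/z₀), so V₂/V₁ = ln(z₂/z₀) / ln(z₁/z₀).
ln(44.8/0.000211) = 12.2659, ln(10.0/0.000211) = 10.7662
V₂ = 15.7 × 12.2659/10.7662 = 15.7 × 1.1393 = 17.8868 m/s

17.9 m/s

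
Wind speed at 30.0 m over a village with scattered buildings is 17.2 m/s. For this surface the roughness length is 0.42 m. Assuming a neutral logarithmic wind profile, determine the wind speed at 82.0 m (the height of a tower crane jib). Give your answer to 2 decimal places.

21.25 m/s

Log law: V(z) ∝ ln(z/z₀), so V₂/V₁ = ln(z₂/z₀) / ln(z₁/z₀).
ln(82.0/0.42) = 5.2742, ln(30.0/0.42) = 4.2687
V₂ = 17.2 × 5.2742/4.2687 = 17.2 × 1.2356 = 21.2516 m/s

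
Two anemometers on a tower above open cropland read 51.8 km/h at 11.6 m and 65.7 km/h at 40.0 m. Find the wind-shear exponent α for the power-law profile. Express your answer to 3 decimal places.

Power law: V₂/V₁ = (z₂/z₁)^α ⇒ α = ln(V₂/V₁) / ln(z₂/z₁)
α = ln(65.7/51.8) / ln(40.0/11.6) = ln(1.2683) / ln(3.4483)
  = 0.23771 / 1.23787 = 0.19203

α ≈ 0.192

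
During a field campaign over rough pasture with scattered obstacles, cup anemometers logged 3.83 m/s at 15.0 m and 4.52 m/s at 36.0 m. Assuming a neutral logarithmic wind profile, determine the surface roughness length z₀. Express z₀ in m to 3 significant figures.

z₀ ≈ 0.116 m

Log law: V(z) ∝ ln(z/z₀). With r = V₁/V₂ = 3.83/4.52 = 0.84735,
r · ln(z₂/z₀) = ln(z₁/z₀) ⇒ ln z₀ = (ln z₁ − r·ln z₂)/(1 − r)
ln z₀ = (2.70805 − 0.84735×3.58352) / 0.15265 = -2.1514
z₀ = exp(-2.1514) = 0.1163 m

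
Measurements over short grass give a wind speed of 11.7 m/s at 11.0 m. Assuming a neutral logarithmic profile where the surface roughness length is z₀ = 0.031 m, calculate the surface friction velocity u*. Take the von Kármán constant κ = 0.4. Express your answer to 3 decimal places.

Log law: V(z) = (u*/κ) · ln(z/z₀) ⇒ u* = κ · V / ln(z/z₀)
u* = 0.4 × 11.7 / ln(11.0/0.031) = 0.4 × 11.7 / 5.8717
   = 4.6800 / 5.8717 = 0.7970 m/s

u* ≈ 0.797 m/s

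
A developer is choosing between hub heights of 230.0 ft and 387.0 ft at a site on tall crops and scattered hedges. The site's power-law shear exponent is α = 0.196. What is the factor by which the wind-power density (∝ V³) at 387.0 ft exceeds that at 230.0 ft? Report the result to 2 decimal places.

Speed ratio: V_B/V_A = (z_B/z_A)^α = (387.0/230.0)^0.196 = (1.6826)^0.196 = 1.10737
Power-density ratio: P_B/P_A = (V_B/V_A)³ = (1.10737)³ = 1.35793

1.36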